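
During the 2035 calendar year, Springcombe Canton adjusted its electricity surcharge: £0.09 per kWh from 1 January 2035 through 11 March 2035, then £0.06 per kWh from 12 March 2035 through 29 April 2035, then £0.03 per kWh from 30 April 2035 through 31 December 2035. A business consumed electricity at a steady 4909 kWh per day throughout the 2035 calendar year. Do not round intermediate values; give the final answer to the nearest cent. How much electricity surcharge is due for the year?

£81,587.58

1 January – 11 March 2035: 70 days × 4909 kWh/day = 343,630 kWh at £0.09/kWh → £30,926.70
12 March – 29 April 2035: 49 days × 4909 kWh/day = 240,541 kWh at £0.06/kWh → £14,432.46
30 April – 31 December 2035: 246 days × 4909 kWh/day = 1,207,614 kWh at £0.03/kWh → £36,228.42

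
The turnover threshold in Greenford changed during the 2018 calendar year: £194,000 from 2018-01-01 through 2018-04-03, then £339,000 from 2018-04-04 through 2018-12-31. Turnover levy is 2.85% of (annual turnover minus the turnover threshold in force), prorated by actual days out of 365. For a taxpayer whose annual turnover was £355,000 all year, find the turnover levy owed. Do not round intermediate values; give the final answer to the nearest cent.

2018-01-01 to 2018-04-03: 93 days, exemption £194,000 → (£355,000 − £194,000) × 2.85% × 93/365 = £1,169.1247
2018-04-04 to 2018-12-31: 272 days, exemption £339,000 → (£355,000 − £339,000) × 2.85% × 272/365 = £339.8137
Total = £1,508.9384

£1,508.94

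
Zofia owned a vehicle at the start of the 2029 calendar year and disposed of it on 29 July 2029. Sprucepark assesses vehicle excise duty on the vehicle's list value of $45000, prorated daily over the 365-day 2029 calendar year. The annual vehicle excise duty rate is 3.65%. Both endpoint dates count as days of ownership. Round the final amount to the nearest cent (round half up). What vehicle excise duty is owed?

$945.00

Days held (1 January – 29 July 2029): 210 out of 365
Tax = $45000 × 3.65% × 210/365 = $945.0000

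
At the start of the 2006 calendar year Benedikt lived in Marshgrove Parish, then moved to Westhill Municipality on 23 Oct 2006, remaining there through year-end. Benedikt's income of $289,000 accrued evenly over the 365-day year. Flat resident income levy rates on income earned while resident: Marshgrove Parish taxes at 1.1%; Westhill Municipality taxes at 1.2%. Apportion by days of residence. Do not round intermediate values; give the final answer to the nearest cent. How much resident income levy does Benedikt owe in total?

$3,234.42

Marshgrove Parish, 1 Jan – 22 Oct 2006: 295 days → $289,000 × 1.1% × 295/365 = $2,569.3288
Westhill Municipality, 23 Oct – 31 Dec 2006: 70 days → $289,000 × 1.2% × 70/365 = $665.0959
Total = $3,234.4247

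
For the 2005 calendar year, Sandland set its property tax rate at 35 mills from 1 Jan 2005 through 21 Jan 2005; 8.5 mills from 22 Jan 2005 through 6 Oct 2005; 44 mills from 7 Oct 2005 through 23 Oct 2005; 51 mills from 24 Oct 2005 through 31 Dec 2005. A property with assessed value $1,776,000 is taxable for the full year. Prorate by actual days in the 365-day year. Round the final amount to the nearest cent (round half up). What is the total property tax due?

$35,009.10

1 Jan – 21 Jan 2005: 21 days at 35 mills → $1,776,000 × 3.5% × 21/365 = $3,576.3288
22 Jan – 6 Oct 2005: 258 days at 8.5 mills → $1,776,000 × 0.85% × 258/365 = $10,670.5973
7 Oct – 23 Oct 2005: 17 days at 44 mills → $1,776,000 × 4.4% × 17/365 = $3,639.5836
24 Oct – 31 Dec 2005: 69 days at 51 mills → $1,776,000 × 5.1% × 69/365 = $17,122.5863
Total = $35,009.0959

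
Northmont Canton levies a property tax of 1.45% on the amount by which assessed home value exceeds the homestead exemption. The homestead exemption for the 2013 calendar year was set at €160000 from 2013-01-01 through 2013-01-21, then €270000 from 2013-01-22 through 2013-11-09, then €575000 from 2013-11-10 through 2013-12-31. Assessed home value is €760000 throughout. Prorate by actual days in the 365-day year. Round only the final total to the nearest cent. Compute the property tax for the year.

2013-01-01 to 2013-01-21: 21 days, exemption €160000 → (€760000 − €160000) × 1.45% × 21/365 = €500.5479
2013-01-22 to 2013-11-09: 292 days, exemption €270000 → (€760000 − €270000) × 1.45% × 292/365 = €5684.0000
2013-11-10 to 2013-12-31: 52 days, exemption €575000 → (€760000 − €575000) × 1.45% × 52/365 = €382.1644
Total = €6566.7123

€6566.71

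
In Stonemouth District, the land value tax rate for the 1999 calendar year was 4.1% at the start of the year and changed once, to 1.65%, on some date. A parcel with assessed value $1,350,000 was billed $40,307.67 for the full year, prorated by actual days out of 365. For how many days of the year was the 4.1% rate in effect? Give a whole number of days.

199 days

Let d = days at the first rate; then 365 − d days at the second rate.
$1,350,000 × [4.1%·d + 1.65%·(365−d)] / 365 = $40,307.67
Solving gives d = 199, so the new rate took effect on 19 July 1999.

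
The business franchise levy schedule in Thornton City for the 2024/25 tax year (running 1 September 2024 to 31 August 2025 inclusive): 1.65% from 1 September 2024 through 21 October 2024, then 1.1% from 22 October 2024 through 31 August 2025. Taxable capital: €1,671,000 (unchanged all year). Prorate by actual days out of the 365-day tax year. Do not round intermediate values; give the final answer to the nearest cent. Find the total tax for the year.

1 September – 21 October 2024: 51 days at 1.65% → €1,671,000 × 1.65% × 51/365 = €3,852.4562
22 October 2024 – 31 August 2025: 314 days at 1.1% → €1,671,000 × 1.1% × 314/365 = €15,812.6959
Total = €19,665.1521

€19,665.15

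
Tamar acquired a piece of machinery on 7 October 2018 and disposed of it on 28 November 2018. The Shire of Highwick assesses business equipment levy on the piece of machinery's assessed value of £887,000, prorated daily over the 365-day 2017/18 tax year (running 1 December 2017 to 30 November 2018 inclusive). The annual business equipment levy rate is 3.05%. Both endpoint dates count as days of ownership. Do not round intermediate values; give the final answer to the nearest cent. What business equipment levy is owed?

Days held (7 October – 28 November 2018): 53 out of 365
Tax = £887,000 × 3.05% × 53/365 = £3,928.3164

£3,928.32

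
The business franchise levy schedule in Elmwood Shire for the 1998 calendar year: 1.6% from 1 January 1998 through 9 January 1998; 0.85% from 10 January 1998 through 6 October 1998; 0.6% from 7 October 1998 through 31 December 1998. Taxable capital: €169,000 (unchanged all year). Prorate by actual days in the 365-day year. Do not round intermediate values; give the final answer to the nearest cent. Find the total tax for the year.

€1,368.21

1 January – 9 January 1998: 9 days at 1.6% → €169,000 × 1.6% × 9/365 = €66.6740
10 January – 6 October 1998: 270 days at 0.85% → €169,000 × 0.85% × 270/365 = €1,062.6164
7 October – 31 December 1998: 86 days at 0.6% → €169,000 × 0.6% × 86/365 = €238.9151
Total = €1,368.2055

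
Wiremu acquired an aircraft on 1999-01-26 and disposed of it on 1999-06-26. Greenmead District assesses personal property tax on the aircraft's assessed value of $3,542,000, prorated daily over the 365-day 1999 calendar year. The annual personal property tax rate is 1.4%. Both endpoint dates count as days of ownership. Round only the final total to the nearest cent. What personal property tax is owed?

$20,650.35

Days held (1999-01-26 to 1999-06-26): 152 out of 365
Tax = $3,542,000 × 1.4% × 152/365 = $20,650.3452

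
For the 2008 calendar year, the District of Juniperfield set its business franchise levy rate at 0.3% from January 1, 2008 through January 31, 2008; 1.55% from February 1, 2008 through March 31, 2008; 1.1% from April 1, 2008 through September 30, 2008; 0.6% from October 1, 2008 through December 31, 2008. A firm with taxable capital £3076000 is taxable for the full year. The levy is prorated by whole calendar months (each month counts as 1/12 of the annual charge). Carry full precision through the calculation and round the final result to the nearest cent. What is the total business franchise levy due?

January 1 – January 31, 2008: 1 month at 0.3% → £3076000 × 0.3% × 1/12 = £769.0000
February 1 – March 31, 2008: 2 months at 1.55% → £3076000 × 1.55% × 2/12 = £7946.3333
April 1 – September 30, 2008: 6 months at 1.1% → £3076000 × 1.1% × 6/12 = £16918.0000
October 1 – December 31, 2008: 3 months at 0.6% → £3076000 × 0.6% × 3/12 = £4614.0000
Total = £30247.3333

£30247.33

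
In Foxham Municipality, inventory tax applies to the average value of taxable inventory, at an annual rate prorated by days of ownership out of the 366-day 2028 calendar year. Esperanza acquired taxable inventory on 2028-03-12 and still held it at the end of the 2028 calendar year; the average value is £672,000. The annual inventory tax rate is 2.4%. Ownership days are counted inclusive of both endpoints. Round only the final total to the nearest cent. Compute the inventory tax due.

£12,999.34

Days held (2028-03-12 to 2028-12-31): 295 out of 366
Tax = £672,000 × 2.4% × 295/366 = £12,999.3443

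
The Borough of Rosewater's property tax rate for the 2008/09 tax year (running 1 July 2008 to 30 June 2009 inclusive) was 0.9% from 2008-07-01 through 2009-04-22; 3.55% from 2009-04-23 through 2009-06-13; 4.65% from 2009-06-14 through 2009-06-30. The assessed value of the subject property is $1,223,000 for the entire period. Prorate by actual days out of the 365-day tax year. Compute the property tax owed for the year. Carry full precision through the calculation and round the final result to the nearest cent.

$17,760.31

2008-07-01 to 2009-04-22: 296 days at 0.9% → $1,223,000 × 0.9% × 296/365 = $8,926.2247
2009-04-23 to 2009-06-13: 52 days at 3.55% → $1,223,000 × 3.55% × 52/365 = $6,185.3644
2009-06-14 to 2009-06-30: 17 days at 4.65% → $1,223,000 × 4.65% × 17/365 = $2,648.7164
Total = $17,760.3055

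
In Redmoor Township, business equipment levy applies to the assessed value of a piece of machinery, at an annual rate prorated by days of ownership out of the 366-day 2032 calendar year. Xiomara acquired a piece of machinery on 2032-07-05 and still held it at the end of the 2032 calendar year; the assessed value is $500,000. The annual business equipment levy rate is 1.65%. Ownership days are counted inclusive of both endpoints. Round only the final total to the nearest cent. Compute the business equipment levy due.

$4,057.38

Days held (2032-07-05 to 2032-12-31): 180 out of 366
Tax = $500,000 × 1.65% × 180/366 = $4,057.3770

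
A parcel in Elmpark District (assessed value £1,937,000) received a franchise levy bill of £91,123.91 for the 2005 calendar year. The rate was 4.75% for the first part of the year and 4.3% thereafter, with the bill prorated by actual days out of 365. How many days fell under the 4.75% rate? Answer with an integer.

Let d = days at the first rate; then 365 − d days at the second rate.
£1,937,000 × [4.75%·d + 4.3%·(365−d)] / 365 = £91,123.91
Solving gives d = 328, so the new rate took effect on November 25, 2005.

328 days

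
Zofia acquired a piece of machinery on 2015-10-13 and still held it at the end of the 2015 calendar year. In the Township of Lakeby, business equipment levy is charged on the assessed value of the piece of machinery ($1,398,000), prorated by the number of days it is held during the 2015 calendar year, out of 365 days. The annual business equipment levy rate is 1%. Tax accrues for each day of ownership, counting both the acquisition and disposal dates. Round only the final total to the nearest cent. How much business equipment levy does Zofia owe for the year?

$3,064.11

Days held (2015-10-13 to 2015-12-31): 80 out of 365
Tax = $1,398,000 × 1% × 80/365 = $3,064.1096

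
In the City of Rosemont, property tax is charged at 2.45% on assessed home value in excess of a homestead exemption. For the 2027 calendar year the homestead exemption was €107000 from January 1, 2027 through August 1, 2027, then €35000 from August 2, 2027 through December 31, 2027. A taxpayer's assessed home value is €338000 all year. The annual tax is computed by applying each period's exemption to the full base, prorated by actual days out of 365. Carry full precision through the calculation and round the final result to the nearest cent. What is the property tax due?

€6394.10

January 1 – August 1, 2027: 213 days, exemption €107000 → (€338000 − €107000) × 2.45% × 213/365 = €3302.6671
August 2 – December 31, 2027: 152 days, exemption €35000 → (€338000 − €35000) × 2.45% × 152/365 = €3091.4301
Total = €6394.0973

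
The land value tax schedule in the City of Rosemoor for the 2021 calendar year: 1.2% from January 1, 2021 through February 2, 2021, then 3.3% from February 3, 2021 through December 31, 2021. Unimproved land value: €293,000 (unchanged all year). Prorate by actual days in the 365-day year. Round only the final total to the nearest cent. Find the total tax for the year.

€9,112.70

January 1 – February 2, 2021: 33 days at 1.2% → €293,000 × 1.2% × 33/365 = €317.8849
February 3 – December 31, 2021: 332 days at 3.3% → €293,000 × 3.3% × 332/365 = €8,794.8164
Total = €9,112.7014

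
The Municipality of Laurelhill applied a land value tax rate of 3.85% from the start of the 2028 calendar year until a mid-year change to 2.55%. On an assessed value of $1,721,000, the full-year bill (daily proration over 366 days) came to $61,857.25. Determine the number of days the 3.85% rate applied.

294 days

Let d = days at the first rate; then 366 − d days at the second rate.
$1,721,000 × [3.85%·d + 2.55%·(366−d)] / 366 = $61,857.25
Solving gives d = 294, so the new rate took effect on October 21, 2028.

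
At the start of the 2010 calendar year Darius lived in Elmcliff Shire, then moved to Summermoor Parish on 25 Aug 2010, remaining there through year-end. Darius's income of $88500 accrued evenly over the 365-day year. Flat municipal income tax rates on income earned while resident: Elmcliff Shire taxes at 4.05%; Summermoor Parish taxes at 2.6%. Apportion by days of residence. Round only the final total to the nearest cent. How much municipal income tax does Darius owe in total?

Elmcliff Shire, 1 Jan – 24 Aug 2010: 236 days → $88500 × 4.05% × 236/365 = $2317.4877
Summermoor Parish, 25 Aug – 31 Dec 2010: 129 days → $88500 × 2.6% × 129/365 = $813.2301
Total = $3130.7178

$3130.72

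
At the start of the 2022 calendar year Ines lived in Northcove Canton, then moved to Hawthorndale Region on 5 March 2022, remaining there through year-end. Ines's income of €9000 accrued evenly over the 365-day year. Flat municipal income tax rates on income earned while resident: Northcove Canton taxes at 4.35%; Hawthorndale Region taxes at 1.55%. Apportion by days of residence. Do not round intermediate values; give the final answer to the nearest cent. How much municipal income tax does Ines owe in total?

€183.00

Northcove Canton, 1 January – 4 March 2022: 63 days → €9000 × 4.35% × 63/365 = €67.5740
Hawthorndale Region, 5 March – 31 December 2022: 302 days → €9000 × 1.55% × 302/365 = €115.4219
Total = €182.9959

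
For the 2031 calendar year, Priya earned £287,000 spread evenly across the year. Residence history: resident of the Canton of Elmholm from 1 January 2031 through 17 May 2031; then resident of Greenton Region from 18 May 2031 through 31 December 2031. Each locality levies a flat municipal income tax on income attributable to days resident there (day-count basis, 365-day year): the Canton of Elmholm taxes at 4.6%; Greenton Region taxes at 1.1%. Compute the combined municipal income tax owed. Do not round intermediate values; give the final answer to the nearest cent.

The Canton of Elmholm, 1 January – 17 May 2031: 137 days → £287,000 × 4.6% × 137/365 = £4,955.2712
Greenton Region, 18 May – 31 December 2031: 228 days → £287,000 × 1.1% × 228/365 = £1,972.0438
Total = £6,927.3151

£6,927.32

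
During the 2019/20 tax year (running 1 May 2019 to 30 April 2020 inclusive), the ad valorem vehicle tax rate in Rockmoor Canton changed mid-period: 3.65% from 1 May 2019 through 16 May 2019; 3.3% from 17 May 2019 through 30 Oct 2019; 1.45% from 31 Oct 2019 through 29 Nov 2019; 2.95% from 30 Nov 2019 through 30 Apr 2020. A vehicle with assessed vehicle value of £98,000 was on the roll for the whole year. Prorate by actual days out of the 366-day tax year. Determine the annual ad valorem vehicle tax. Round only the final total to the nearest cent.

£2,957.00

1 May – 16 May 2019: 16 days at 3.65% → £98,000 × 3.65% × 16/366 = £156.3716
17 May – 30 Oct 2019: 167 days at 3.3% → £98,000 × 3.3% × 167/366 = £1,475.6230
31 Oct – 29 Nov 2019: 30 days at 1.45% → £98,000 × 1.45% × 30/366 = £116.4754
30 Nov 2019 – 30 Apr 2020: 153 days at 2.95% → £98,000 × 2.95% × 153/366 = £1,208.5328
Total = £2,957.0027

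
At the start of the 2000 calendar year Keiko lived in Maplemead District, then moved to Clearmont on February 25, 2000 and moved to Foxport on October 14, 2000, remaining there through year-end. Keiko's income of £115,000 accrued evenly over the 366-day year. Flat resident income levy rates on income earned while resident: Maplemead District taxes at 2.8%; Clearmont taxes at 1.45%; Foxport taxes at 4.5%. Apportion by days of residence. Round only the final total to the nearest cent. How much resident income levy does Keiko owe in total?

£2,657.88

Maplemead District, January 1 – February 24, 2000: 55 days → £115,000 × 2.8% × 55/366 = £483.8798
Clearmont, February 25 – October 13, 2000: 232 days → £115,000 × 1.45% × 232/366 = £1,056.9945
Foxport, October 14 – December 31, 2000: 79 days → £115,000 × 4.5% × 79/366 = £1,117.0082
Total = £2,657.8825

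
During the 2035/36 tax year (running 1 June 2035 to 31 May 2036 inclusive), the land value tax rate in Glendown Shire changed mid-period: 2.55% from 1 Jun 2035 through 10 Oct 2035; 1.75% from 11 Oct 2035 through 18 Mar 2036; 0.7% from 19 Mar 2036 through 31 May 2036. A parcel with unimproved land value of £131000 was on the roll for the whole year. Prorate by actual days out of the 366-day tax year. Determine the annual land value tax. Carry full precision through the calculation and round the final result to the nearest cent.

£2392.36

1 Jun – 10 Oct 2035: 132 days at 2.55% → £131000 × 2.55% × 132/366 = £1204.7705
11 Oct 2035 – 18 Mar 2036: 160 days at 1.75% → £131000 × 1.75% × 160/366 = £1002.1858
19 Mar – 31 May 2036: 74 days at 0.7% → £131000 × 0.7% × 74/366 = £185.4044
Total = £2392.3607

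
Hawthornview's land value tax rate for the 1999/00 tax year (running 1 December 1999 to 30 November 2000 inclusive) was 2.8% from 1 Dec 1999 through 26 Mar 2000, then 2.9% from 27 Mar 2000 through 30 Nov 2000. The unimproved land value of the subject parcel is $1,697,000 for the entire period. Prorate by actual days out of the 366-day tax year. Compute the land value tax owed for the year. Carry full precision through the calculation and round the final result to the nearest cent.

1 Dec 1999 – 26 Mar 2000: 117 days at 2.8% → $1,697,000 × 2.8% × 117/366 = $15,189.5410
27 Mar – 30 Nov 2000: 249 days at 2.9% → $1,697,000 × 2.9% × 249/366 = $33,480.9754
Total = $48,670.5164

$48,670.52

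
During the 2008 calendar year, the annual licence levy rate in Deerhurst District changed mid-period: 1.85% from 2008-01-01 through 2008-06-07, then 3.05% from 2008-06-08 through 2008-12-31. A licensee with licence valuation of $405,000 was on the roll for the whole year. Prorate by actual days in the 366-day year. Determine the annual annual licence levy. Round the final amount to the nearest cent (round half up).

2008-01-01 to 2008-06-07: 159 days at 1.85% → $405,000 × 1.85% × 159/366 = $3,254.9385
2008-06-08 to 2008-12-31: 207 days at 3.05% → $405,000 × 3.05% × 207/366 = $6,986.2500
Total = $10,241.1885

$10,241.19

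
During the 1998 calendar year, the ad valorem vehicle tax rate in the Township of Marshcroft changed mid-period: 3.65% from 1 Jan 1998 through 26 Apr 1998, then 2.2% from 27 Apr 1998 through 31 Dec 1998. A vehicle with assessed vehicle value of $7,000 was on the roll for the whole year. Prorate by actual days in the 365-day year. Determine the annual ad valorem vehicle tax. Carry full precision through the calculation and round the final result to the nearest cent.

$186.26

1 Jan – 26 Apr 1998: 116 days at 3.65% → $7,000 × 3.65% × 116/365 = $81.2000
27 Apr – 31 Dec 1998: 249 days at 2.2% → $7,000 × 2.2% × 249/365 = $105.0575
Total = $186.2575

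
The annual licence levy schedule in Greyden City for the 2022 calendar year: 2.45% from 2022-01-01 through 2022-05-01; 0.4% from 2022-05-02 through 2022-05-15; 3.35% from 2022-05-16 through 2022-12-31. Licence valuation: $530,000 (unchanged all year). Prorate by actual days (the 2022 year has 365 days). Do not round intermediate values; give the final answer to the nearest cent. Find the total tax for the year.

2022-01-01 to 2022-05-01: 121 days at 2.45% → $530,000 × 2.45% × 121/365 = $4,304.6164
2022-05-02 to 2022-05-15: 14 days at 0.4% → $530,000 × 0.4% × 14/365 = $81.3151
2022-05-16 to 2022-12-31: 230 days at 3.35% → $530,000 × 3.35% × 230/365 = $11,188.0822
Total = $15,574.0137

$15,574.01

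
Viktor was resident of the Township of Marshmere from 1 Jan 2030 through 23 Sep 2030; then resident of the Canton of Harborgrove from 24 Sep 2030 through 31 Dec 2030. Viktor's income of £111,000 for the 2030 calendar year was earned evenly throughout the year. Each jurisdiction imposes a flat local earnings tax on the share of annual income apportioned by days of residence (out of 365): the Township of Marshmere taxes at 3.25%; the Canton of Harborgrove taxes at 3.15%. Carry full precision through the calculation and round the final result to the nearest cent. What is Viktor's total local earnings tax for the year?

£3,577.39

The Township of Marshmere, 1 Jan – 23 Sep 2030: 266 days → £111,000 × 3.25% × 266/365 = £2,629.0274
The Canton of Harborgrove, 24 Sep – 31 Dec 2030: 99 days → £111,000 × 3.15% × 99/365 = £948.3658
Total = £3,577.3932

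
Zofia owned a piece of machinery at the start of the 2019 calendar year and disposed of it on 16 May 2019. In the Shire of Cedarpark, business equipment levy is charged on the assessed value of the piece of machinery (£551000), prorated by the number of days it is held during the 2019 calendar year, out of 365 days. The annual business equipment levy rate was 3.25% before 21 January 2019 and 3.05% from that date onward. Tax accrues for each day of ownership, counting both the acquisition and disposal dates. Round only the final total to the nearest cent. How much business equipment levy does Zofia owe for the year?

1 January – 20 January 2019: 20 days at 3.25% → £551000 × 3.25% × 20/365 = £981.2329
21 January – 16 May 2019: 116 days at 3.05% → £551000 × 3.05% × 116/365 = £5340.9260
Total = £6322.1589

£6322.16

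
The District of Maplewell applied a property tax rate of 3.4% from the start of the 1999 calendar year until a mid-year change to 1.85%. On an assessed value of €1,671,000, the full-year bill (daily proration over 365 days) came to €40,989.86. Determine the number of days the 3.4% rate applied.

Let d = days at the first rate; then 365 − d days at the second rate.
€1,671,000 × [3.4%·d + 1.85%·(365−d)] / 365 = €40,989.86
Solving gives d = 142, so the new rate took effect on May 23, 1999.

142 days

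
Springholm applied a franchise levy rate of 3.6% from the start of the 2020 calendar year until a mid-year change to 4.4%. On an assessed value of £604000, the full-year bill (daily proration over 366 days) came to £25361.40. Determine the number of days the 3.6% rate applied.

Let d = days at the first rate; then 366 − d days at the second rate.
£604000 × [3.6%·d + 4.4%·(366−d)] / 366 = £25361.40
Solving gives d = 92, so the new rate took effect on April 2, 2020.

92 days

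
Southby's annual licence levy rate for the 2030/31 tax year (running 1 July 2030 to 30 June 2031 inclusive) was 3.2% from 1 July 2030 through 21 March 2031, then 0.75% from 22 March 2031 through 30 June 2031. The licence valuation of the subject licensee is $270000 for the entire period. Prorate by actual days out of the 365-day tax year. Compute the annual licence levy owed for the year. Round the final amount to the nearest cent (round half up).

1 July 2030 – 21 March 2031: 264 days at 3.2% → $270000 × 3.2% × 264/365 = $6249.2055
22 March – 30 June 2031: 101 days at 0.75% → $270000 × 0.75% × 101/365 = $560.3425
Total = $6809.5479

$6809.55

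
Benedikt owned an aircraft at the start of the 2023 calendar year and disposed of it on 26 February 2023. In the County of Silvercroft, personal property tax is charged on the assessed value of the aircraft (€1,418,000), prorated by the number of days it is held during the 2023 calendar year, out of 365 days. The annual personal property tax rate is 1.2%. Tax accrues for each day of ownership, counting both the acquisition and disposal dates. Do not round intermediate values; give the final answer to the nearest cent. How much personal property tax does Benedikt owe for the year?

€2,657.29

Days held (1 January – 26 February 2023): 57 out of 365
Tax = €1,418,000 × 1.2% × 57/365 = €2,657.2932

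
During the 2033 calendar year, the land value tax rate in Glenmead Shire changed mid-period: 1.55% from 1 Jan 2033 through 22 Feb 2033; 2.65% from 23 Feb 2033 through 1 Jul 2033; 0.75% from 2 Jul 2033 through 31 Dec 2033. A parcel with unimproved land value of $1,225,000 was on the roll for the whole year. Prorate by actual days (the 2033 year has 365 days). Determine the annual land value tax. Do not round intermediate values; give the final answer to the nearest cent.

1 Jan – 22 Feb 2033: 53 days at 1.55% → $1,225,000 × 1.55% × 53/365 = $2,757.0890
23 Feb – 1 Jul 2033: 129 days at 2.65% → $1,225,000 × 2.65% × 129/365 = $11,473.0479
2 Jul – 31 Dec 2033: 183 days at 0.75% → $1,225,000 × 0.75% × 183/365 = $4,606.3356
Total = $18,836.4726

$18,836.47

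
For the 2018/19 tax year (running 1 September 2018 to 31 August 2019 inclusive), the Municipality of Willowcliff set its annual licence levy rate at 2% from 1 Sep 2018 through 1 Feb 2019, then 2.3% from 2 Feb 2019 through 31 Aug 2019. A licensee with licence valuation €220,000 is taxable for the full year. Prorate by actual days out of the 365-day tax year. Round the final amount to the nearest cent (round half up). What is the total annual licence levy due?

1 Sep 2018 – 1 Feb 2019: 154 days at 2% → €220,000 × 2% × 154/365 = €1,856.4384
2 Feb – 31 Aug 2019: 211 days at 2.3% → €220,000 × 2.3% × 211/365 = €2,925.0959
Total = €4,781.5342

€4,781.53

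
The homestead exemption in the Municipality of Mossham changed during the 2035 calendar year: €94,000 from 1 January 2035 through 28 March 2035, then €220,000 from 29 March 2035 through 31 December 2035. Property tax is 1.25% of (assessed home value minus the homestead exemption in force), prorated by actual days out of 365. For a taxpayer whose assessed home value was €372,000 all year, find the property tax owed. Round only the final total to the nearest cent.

€2,275.41

1 January – 28 March 2035: 87 days, exemption €94,000 → (€372,000 − €94,000) × 1.25% × 87/365 = €828.2877
29 March – 31 December 2035: 278 days, exemption €220,000 → (€372,000 − €220,000) × 1.25% × 278/365 = €1,447.1233
Total = €2,275.4110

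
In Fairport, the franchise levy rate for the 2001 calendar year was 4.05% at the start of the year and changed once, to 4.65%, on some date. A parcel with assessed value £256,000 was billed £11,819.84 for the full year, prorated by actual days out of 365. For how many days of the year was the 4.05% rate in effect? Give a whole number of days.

20 days

Let d = days at the first rate; then 365 − d days at the second rate.
£256,000 × [4.05%·d + 4.65%·(365−d)] / 365 = £11,819.84
Solving gives d = 20, so the new rate took effect on 21 January 2001.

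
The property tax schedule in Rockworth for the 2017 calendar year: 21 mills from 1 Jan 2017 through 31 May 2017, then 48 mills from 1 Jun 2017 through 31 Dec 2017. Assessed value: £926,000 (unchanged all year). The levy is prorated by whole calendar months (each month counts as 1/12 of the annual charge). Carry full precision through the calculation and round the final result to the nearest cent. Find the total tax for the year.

£34,030.50

1 Jan – 31 May 2017: 5 months at 21 mills → £926,000 × 2.1% × 5/12 = £8,102.5000
1 Jun – 31 Dec 2017: 7 months at 48 mills → £926,000 × 4.8% × 7/12 = £25,928.0000
Total = £34,030.5000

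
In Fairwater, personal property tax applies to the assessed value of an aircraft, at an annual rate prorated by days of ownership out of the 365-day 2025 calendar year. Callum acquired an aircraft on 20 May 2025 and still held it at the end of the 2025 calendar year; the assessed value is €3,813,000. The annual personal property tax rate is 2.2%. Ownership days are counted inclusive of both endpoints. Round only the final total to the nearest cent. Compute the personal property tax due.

€51,940.37

Days held (20 May – 31 December 2025): 226 out of 365
Tax = €3,813,000 × 2.2% × 226/365 = €51,940.3726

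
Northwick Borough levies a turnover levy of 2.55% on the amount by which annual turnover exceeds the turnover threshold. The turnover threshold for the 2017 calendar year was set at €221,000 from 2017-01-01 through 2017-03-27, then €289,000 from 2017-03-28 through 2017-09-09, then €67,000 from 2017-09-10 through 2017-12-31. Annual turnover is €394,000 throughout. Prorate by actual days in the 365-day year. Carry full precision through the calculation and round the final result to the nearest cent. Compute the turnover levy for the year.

€4,838.64

2017-01-01 to 2017-03-27: 86 days, exemption €221,000 → (€394,000 − €221,000) × 2.55% × 86/365 = €1,039.4219
2017-03-28 to 2017-09-09: 166 days, exemption €289,000 → (€394,000 − €289,000) × 2.55% × 166/365 = €1,217.7123
2017-09-10 to 2017-12-31: 113 days, exemption €67,000 → (€394,000 − €67,000) × 2.55% × 113/365 = €2,581.5082
Total = €4,838.6425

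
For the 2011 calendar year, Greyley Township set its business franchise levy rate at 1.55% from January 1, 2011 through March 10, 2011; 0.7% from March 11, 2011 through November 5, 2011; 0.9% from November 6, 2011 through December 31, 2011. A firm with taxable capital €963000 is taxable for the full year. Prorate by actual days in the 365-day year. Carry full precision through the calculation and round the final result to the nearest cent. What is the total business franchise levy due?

€8583.89

January 1 – March 10, 2011: 69 days at 1.55% → €963000 × 1.55% × 69/365 = €2821.7219
March 11 – November 5, 2011: 240 days at 0.7% → €963000 × 0.7% × 240/365 = €4432.4384
November 6 – December 31, 2011: 56 days at 0.9% → €963000 × 0.9% × 56/365 = €1329.7315
Total = €8583.8918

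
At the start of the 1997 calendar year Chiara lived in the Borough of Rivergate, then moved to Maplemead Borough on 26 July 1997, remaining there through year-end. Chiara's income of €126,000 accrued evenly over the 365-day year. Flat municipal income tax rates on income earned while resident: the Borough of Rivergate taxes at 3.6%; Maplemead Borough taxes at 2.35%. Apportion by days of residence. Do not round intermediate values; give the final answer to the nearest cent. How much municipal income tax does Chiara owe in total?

The Borough of Rivergate, 1 January – 25 July 1997: 206 days → €126,000 × 3.6% × 206/365 = €2,560.0438
Maplemead Borough, 26 July – 31 December 1997: 159 days → €126,000 × 2.35% × 159/365 = €1,289.8603
Total = €3,849.9041

€3,849.90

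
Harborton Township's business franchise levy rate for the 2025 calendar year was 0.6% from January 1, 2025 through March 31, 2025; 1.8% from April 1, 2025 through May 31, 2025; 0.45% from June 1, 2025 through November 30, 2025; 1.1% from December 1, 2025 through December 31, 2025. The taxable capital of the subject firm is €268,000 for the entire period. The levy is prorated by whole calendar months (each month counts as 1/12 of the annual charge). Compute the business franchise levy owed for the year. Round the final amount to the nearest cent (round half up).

€2,054.67

January 1 – March 31, 2025: 3 months at 0.6% → €268,000 × 0.6% × 3/12 = €402.0000
April 1 – May 31, 2025: 2 months at 1.8% → €268,000 × 1.8% × 2/12 = €804.0000
June 1 – November 30, 2025: 6 months at 0.45% → €268,000 × 0.45% × 6/12 = €603.0000
December 1 – December 31, 2025: 1 month at 1.1% → €268,000 × 1.1% × 1/12 = €245.6667
Total = €2,054.6667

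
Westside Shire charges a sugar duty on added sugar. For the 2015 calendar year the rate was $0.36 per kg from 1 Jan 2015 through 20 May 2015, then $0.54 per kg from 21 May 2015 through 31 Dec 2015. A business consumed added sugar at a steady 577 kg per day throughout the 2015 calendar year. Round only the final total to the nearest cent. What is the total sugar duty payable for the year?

1 Jan – 20 May 2015: 140 days × 577 kg/day = 80,780 kg at $0.36/kg → $29,080.80
21 May – 31 Dec 2015: 225 days × 577 kg/day = 129,825 kg at $0.54/kg → $70,105.50

$99,186.30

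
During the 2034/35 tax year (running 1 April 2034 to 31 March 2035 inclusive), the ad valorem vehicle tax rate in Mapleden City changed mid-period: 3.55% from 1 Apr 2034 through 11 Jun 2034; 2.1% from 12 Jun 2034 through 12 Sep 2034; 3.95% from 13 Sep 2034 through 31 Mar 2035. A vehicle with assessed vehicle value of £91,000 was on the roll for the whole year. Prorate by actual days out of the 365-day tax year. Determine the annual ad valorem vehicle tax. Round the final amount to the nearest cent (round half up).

£3,093.75

1 Apr – 11 Jun 2034: 72 days at 3.55% → £91,000 × 3.55% × 72/365 = £637.2493
12 Jun – 12 Sep 2034: 93 days at 2.1% → £91,000 × 2.1% × 93/365 = £486.9123
13 Sep 2034 – 31 Mar 2035: 200 days at 3.95% → £91,000 × 3.95% × 200/365 = £1,969.5890
Total = £3,093.7507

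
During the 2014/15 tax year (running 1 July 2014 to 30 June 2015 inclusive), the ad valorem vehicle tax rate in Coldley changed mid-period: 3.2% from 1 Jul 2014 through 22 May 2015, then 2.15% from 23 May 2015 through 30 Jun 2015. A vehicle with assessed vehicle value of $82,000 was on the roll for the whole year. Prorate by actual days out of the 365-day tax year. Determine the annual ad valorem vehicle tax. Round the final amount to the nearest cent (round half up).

$2,532.00

1 Jul 2014 – 22 May 2015: 326 days at 3.2% → $82,000 × 3.2% × 326/365 = $2,343.6274
23 May – 30 Jun 2015: 39 days at 2.15% → $82,000 × 2.15% × 39/365 = $188.3753
Total = $2,532.0027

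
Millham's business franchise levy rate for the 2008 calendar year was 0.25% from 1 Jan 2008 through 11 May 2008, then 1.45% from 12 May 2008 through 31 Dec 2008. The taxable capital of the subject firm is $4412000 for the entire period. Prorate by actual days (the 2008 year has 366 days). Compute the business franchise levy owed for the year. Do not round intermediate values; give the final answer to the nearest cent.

1 Jan – 11 May 2008: 132 days at 0.25% → $4412000 × 0.25% × 132/366 = $3978.0328
12 May – 31 Dec 2008: 234 days at 1.45% → $4412000 × 1.45% × 234/366 = $40901.4098
Total = $44879.4426

$44879.44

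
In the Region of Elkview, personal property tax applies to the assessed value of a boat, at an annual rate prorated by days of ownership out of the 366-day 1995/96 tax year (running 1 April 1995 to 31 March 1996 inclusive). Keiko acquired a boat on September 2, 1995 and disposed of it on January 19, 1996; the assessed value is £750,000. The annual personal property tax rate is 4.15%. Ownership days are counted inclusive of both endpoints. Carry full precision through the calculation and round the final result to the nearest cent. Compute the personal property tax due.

Days held (September 2, 1995 – January 19, 1996): 140 out of 366
Tax = £750,000 × 4.15% × 140/366 = £11,905.7377

£11,905.74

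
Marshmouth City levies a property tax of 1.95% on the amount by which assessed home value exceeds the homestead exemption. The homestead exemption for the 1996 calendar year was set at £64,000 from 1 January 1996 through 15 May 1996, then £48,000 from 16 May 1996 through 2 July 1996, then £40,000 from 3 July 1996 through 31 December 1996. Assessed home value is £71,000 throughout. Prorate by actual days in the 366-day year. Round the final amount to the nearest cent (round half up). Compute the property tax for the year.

£410.14

1 January – 15 May 1996: 136 days, exemption £64,000 → (£71,000 − £64,000) × 1.95% × 136/366 = £50.7213
16 May – 2 July 1996: 48 days, exemption £48,000 → (£71,000 − £48,000) × 1.95% × 48/366 = £58.8197
3 July – 31 December 1996: 182 days, exemption £40,000 → (£71,000 − £40,000) × 1.95% × 182/366 = £300.5984
Total = £410.1393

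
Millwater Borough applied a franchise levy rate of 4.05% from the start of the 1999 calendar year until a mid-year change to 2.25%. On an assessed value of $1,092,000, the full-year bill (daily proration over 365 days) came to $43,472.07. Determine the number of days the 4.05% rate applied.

Let d = days at the first rate; then 365 − d days at the second rate.
$1,092,000 × [4.05%·d + 2.25%·(365−d)] / 365 = $43,472.07
Solving gives d = 351, so the new rate took effect on 18 December 1999.

351 days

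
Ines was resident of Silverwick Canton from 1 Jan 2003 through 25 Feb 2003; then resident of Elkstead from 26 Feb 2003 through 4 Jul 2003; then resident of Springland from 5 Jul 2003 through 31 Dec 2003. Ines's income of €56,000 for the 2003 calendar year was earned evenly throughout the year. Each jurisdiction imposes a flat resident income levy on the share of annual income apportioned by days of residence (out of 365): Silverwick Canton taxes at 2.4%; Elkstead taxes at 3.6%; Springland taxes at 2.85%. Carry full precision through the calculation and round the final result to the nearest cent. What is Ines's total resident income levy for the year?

Silverwick Canton, 1 Jan – 25 Feb 2003: 56 days → €56,000 × 2.4% × 56/365 = €206.2027
Elkstead, 26 Feb – 4 Jul 2003: 129 days → €56,000 × 3.6% × 129/365 = €712.5041
Springland, 5 Jul – 31 Dec 2003: 180 days → €56,000 × 2.85% × 180/365 = €787.0685
Total = €1,705.7753

€1,705.78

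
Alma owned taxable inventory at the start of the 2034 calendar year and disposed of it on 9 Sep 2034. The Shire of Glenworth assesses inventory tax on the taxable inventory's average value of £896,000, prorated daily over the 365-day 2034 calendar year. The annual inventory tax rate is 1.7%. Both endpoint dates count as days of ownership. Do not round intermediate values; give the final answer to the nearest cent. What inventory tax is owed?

£10,516.34

Days held (1 Jan – 9 Sep 2034): 252 out of 365
Tax = £896,000 × 1.7% × 252/365 = £10,516.3397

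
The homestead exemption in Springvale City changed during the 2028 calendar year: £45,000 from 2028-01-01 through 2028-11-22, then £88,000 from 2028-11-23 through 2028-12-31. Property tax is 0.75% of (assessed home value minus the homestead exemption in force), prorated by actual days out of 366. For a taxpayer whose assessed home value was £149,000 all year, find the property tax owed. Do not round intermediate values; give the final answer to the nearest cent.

£745.64

2028-01-01 to 2028-11-22: 327 days, exemption £45,000 → (£149,000 − £45,000) × 0.75% × 327/366 = £696.8852
2028-11-23 to 2028-12-31: 39 days, exemption £88,000 → (£149,000 − £88,000) × 0.75% × 39/366 = £48.7500
Total = £745.6352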